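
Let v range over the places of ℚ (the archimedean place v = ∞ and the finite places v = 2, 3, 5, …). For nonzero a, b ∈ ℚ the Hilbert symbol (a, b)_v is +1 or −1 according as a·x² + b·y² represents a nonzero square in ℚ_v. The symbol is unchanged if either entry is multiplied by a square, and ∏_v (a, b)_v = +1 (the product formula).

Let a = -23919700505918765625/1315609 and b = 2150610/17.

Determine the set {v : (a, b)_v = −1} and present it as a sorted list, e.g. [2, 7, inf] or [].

Mod squares: a ≡ -209, b ≡ 746130. Check v ∈ {∞, 2, 3, 5, 7, 11, 17, 19, 31, 37}.
v=11: a=11^1·(≡9), b=11^1·(≡3) mod 11; (9|11)=+1, (3|11)=+1; (−1)^{1·1·5}·(+1)^1·(+1)^1 = -1.
v=19: a=19^5·(≡8), b=19^1·(≡6) mod 19; (8|19)=-1, (6|19)=+1; (−1)^{5·1·9}·(-1)^1·(+1)^5 = +1.
v=5: a=5^6·(≡1), b=5^1·(≡1) mod 5; (1|5)=+1, (1|5)=+1; (−1)^{6·1·2}·(+1)^1·(+1)^6 = +1.
v=3: a=3^4·(≡1), b=3^1·(≡1) mod 3; (1|3)=+1, (1|3)=+1; (−1)^{4·1·1}·(+1)^1·(+1)^4 = +1.
v=∞: -209 < 0 and 746130 > 0  ⇒  (a,b)_∞ = +1.
v=2: v_2(a)=0, v_2(b)=1; units ≡ 7, 1 (mod 8); ε·ε+αω+βω = 1·0+0·0+1·0 ≡ 0  ⇒  (a,b)_2 = +1.
v=37: a=37^-2·(≡15), b=37^0·(≡10) mod 37; (15|37)=-1, (10|37)=+1; (−1)^{-2·0·18}·(-1)^0·(+1)^-2 = +1.
v=31: a=31^-2·(≡4), b=31^0·(≡21) mod 31; (4|31)=+1, (21|31)=-1; (−1)^{-2·0·15}·(+1)^0·(-1)^-2 = +1.
v=17: a=17^2·(≡6), b=17^-1·(≡8) mod 17; (6|17)=-1, (8|17)=+1; (−1)^{2·-1·8}·(-1)^-1·(+1)^2 = -1.
v=7: a=7^4·(≡2), b=7^3·(≡4) mod 7; (2|7)=+1, (4|7)=+1; (−1)^{4·3·3}·(+1)^3·(+1)^4 = +1.
(-209, 746130 / ℚ) ramifies at {11, 17}: a division algebra.

[11, 17]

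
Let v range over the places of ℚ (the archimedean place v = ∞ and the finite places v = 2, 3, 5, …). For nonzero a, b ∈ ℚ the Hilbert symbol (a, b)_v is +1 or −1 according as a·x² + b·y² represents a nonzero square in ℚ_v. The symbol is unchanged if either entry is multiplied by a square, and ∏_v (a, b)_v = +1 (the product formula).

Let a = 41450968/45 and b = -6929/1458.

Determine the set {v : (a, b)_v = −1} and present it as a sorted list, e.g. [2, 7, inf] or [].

[2, 5, 23, 31]

(a, b) ≡ (306590, -82) mod (ℚ^×)²; places V = {2, 3, 5, 13, 23, 31, 41, 43, ∞}.
(a,b)_∞: sgn(306590)=+, sgn(-82)=−, so +1.
(a,b)_5: α=-1, u≡2; β=0, v≡2 (mod 5); (2|5)=-1, (2|5)=-1; sign (−1)^0·-1^0·-1^-1 = -1.
(a,b)_31: α=1, u≡7; β=0, v≡15 (mod 31); (7|31)=+1, (15|31)=-1; sign (−1)^0·+1^0·-1^1 = -1.
(a,b)_23: α=1, u≡18; β=0, v≡7 (mod 23); (18|23)=+1, (7|23)=-1; sign (−1)^0·+1^0·-1^1 = -1.
(a,b)_13: α=2, u≡11; β=2, v≡12 (mod 13); (11|13)=-1, (12|13)=+1; sign (−1)^0·-1^2·+1^2 = +1.
(a,b)_43: α=1, u≡1; β=0, v≡23 (mod 43); (1|43)=+1, (23|43)=+1; sign (−1)^0·+1^0·+1^1 = +1.
(a,b)_3: α=-2, u≡2; β=-6, v≡2 (mod 3); (2|3)=-1, (2|3)=-1; sign (−1)^0·-1^-6·-1^-2 = +1.
(a,b)_41: α=0, u≡33; β=1, v≡39 (mod 41); (33|41)=+1, (39|41)=+1; sign (−1)^0·+1^1·+1^0 = +1.
(a,b)_2: α=3, β=-1; u≡7, v≡7 (mod 8); ε(u)ε(v)=1·1, αω(v)=3·0, βω(u)=-1·0; sum ≡ 1  ⇒  -1.
|Ram(306590, -82)| = 4, even; anisotropic at {2, 5, 23, 31}.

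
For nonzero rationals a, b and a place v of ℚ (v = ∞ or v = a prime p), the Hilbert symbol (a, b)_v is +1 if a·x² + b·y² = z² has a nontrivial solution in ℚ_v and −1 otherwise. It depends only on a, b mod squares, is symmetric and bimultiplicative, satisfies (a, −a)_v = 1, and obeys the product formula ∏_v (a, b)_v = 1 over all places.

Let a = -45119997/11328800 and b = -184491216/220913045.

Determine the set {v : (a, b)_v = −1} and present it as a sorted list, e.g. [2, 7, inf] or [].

(a, b) ≡ (-26, -105) mod (ℚ^×)²; places V = {2, 3, 5, 7, 13, 17, 19, 23, ∞}.
(a,b)_7: α=-2, u≡2; β=1, v≡5 (mod 7); (2|7)=+1, (5|7)=-1; sign (−1)^0·+1^1·-1^-2 = +1.
(a,b)_17: α=-2, u≡4; β=-4, v≡6 (mod 17); (4|17)=+1, (6|17)=-1; sign (−1)^0·+1^-4·-1^-2 = +1.
(a,b)_23: α=2, u≡5; β=-2, v≡20 (mod 23); (5|23)=-1, (20|23)=-1; sign (−1)^0·-1^-2·-1^2 = +1.
(a,b)_5: α=-2, u≡4; β=-1, v≡1 (mod 5); (4|5)=+1, (1|5)=+1; sign (−1)^0·+1^-1·+1^-2 = +1.
(a,b)_19: α=0, u≡10; β=2, v≡9 (mod 19); (10|19)=-1, (9|19)=+1; sign (−1)^0·-1^2·+1^0 = +1.
(a,b)_2: α=-5, β=4; u≡3, v≡7 (mod 8); ε(u)ε(v)=1·1, αω(v)=-5·0, βω(u)=4·1; sum ≡ 1  ⇒  -1.
(a,b)_3: α=8, u≡1; β=3, v≡1 (mod 3); (1|3)=+1, (1|3)=+1; sign (−1)^0·+1^3·+1^8 = +1.
(a,b)_13: α=1, u≡5; β=2, v≡12 (mod 13); (5|13)=-1, (12|13)=+1; sign (−1)^0·-1^2·+1^1 = +1.
(a,b)_∞: sgn(-26)=−, sgn(-105)=−, so -1.
|Ram(-26, -105)| = 2, even; anisotropic at {2, ∞}.

[2, inf]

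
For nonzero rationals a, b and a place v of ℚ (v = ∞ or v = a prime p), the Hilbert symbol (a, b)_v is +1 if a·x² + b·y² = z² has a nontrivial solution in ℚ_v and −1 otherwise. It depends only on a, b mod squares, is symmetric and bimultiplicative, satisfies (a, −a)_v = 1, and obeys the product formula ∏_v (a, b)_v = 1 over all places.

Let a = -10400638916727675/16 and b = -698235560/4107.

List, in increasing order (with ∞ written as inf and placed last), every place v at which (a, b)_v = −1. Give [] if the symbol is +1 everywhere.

(a, b) ≡ (-323, -6270) mod (ℚ^×)²; places V = {2, 3, 5, 7, 11, 17, 19, 37, ∞}.
(a,b)_37: α=0, u≡7; β=-2, v≡8 (mod 37); (7|37)=+1, (8|37)=-1; sign (−1)^0·+1^-2·-1^0 = +1.
(a,b)_17: α=7, u≡2; β=4, v≡14 (mod 17); (2|17)=+1, (14|17)=-1; sign (−1)^0·+1^4·-1^7 = -1.
(a,b)_∞: sgn(-323)=−, sgn(-6270)=−, so -1.
(a,b)_7: α=2, u≡6; β=0, v≡4 (mod 7); (6|7)=-1, (4|7)=+1; sign (−1)^0·-1^0·+1^2 = +1.
(a,b)_2: α=-4, β=3; u≡5, v≡1 (mod 8); ε(u)ε(v)=0·0, αω(v)=-4·0, βω(u)=3·1; sum ≡ 1  ⇒  -1.
(a,b)_19: α=1, u≡14; β=1, v≡3 (mod 19); (14|19)=-1, (3|19)=-1; sign (−1)^1·-1^1·-1^1 = -1.
(a,b)_3: α=2, u≡1; β=-1, v≡1 (mod 3); (1|3)=+1, (1|3)=+1; sign (−1)^0·+1^-1·+1^2 = +1.
(a,b)_5: α=2, u≡3; β=1, v≡4 (mod 5); (3|5)=-1, (4|5)=+1; sign (−1)^0·-1^1·+1^2 = -1.
(a,b)_11: α=2, u≡10; β=1, v≡6 (mod 11); (10|11)=-1, (6|11)=-1; sign (−1)^0·-1^1·-1^2 = -1.
(-323, -6270 / ℚ) ramifies at {2, 5, 11, 17, 19, ∞}: a division algebra.

[2, 5, 11, 17, 19, inf]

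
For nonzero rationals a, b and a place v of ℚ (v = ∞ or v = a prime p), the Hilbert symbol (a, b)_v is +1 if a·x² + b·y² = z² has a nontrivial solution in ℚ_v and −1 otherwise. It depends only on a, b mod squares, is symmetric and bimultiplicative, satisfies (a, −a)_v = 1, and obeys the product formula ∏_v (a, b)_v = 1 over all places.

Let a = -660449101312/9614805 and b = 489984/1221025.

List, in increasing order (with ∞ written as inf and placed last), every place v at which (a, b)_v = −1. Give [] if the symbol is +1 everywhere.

(a, b) ≡ (-220110, 1914) mod (ℚ^×)²; places V = {2, 3, 5, 7, 11, 13, 17, 23, 29, 31, ∞}.
(a,b)_7: α=4, u≡5; β=0, v≡5 (mod 7); (5|7)=-1, (5|7)=-1; sign (−1)^0·-1^0·-1^4 = +1.
(a,b)_3: α=-1, u≡1; β=1, v≡2 (mod 3); (1|3)=+1, (2|3)=-1; sign (−1)^1·+1^1·-1^-1 = +1.
(a,b)_17: α=2, u≡12; β=-2, v≡3 (mod 17); (12|17)=-1, (3|17)=-1; sign (−1)^0·-1^-2·-1^2 = +1.
(a,b)_5: α=-1, u≡3; β=-2, v≡4 (mod 5); (3|5)=-1, (4|5)=+1; sign (−1)^0·-1^-2·+1^-1 = +1.
(a,b)_23: α=-1, u≡14; β=0, v≡15 (mod 23); (14|23)=-1, (15|23)=-1; sign (−1)^0·-1^0·-1^-1 = -1.
(a,b)_31: α=-2, u≡30; β=0, v≡11 (mod 31); (30|31)=-1, (11|31)=-1; sign (−1)^0·-1^0·-1^-2 = +1.
(a,b)_2: α=9, β=9; u≡1, v≡5 (mod 8); ε(u)ε(v)=0·0, αω(v)=9·1, βω(u)=9·0; sum ≡ 1  ⇒  -1.
(a,b)_13: α=2, u≡2; β=-2, v≡4 (mod 13); (2|13)=-1, (4|13)=+1; sign (−1)^0·-1^-2·+1^2 = +1.
(a,b)_29: α=-1, u≡14; β=1, v≡2 (mod 29); (14|29)=-1, (2|29)=-1; sign (−1)^0·-1^1·-1^-1 = +1.
(a,b)_11: α=1, u≡2; β=1, v≡9 (mod 11); (2|11)=-1, (9|11)=+1; sign (−1)^1·-1^1·+1^1 = +1.
(a,b)_∞: sgn(-220110)=−, sgn(1914)=+, so +1.
Ram(-220110, 1914) = {2, 23}; no ℚ_2-point on the conic.

[2, 23]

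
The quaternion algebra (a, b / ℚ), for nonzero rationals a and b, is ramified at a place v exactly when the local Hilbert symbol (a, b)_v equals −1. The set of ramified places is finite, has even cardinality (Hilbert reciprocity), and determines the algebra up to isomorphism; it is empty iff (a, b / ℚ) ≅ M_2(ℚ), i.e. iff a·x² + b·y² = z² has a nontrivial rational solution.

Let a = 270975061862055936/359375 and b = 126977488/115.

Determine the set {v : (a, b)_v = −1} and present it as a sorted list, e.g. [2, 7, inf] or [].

(a, b) ≡ (713, 666655) mod (ℚ^×)²; places V = {2, 3, 5, 7, 11, 17, 23, 31, 37, ∞}.
(a,b)_2: α=16, β=4; u≡1, v≡7 (mod 8); ε(u)ε(v)=0·1, αω(v)=16·0, βω(u)=4·0; sum ≡ 0  ⇒  +1.
(a,b)_11: α=2, u≡5; β=1, v≡6 (mod 11); (5|11)=+1, (6|11)=-1; sign (−1)^0·+1^1·-1^2 = +1.
(a,b)_7: α=2, u≡5; β=0, v≡5 (mod 7); (5|7)=-1, (5|7)=-1; sign (−1)^0·-1^0·-1^2 = +1.
(a,b)_37: α=0, u≡10; β=2, v≡26 (mod 37); (10|37)=+1, (26|37)=+1; sign (−1)^0·+1^2·+1^0 = +1.
(a,b)_23: α=-1, u≡2; β=-1, v≡20 (mod 23); (2|23)=+1, (20|23)=-1; sign (−1)^1·+1^-1·-1^-1 = +1.
(a,b)_5: α=-6, u≡2; β=-1, v≡1 (mod 5); (2|5)=-1, (1|5)=+1; sign (−1)^0·-1^-1·+1^-6 = -1.
(a,b)_∞: sgn(713)=+, sgn(666655)=+, so +1.
(a,b)_17: α=2, u≡15; β=1, v≡15 (mod 17); (15|17)=+1, (15|17)=+1; sign (−1)^0·+1^1·+1^2 = +1.
(a,b)_31: α=3, u≡23; β=1, v≡29 (mod 31); (23|31)=-1, (29|31)=-1; sign (−1)^1·-1^1·-1^3 = -1.
(a,b)_3: α=4, u≡2; β=0, v≡1 (mod 3); (2|3)=-1, (1|3)=+1; sign (−1)^0·-1^0·+1^4 = +1.
|Ram(713, 666655)| = 2, even; anisotropic at {5, 31}.

[5, 31]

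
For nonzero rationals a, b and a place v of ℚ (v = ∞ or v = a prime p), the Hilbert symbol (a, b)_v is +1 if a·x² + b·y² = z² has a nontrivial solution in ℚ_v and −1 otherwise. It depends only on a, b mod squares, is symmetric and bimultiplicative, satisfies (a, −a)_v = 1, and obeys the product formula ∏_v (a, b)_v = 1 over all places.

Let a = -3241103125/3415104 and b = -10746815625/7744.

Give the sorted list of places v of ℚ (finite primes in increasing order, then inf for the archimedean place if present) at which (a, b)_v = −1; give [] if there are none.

Mod squares: a ≡ -85, b ≡ -11305. Check v ∈ {∞, 2, 3, 5, 7, 11, 13, 17, 19}.
v=5: a=5^5·(≡3), b=5^5·(≡1) mod 5; (3|5)=-1, (1|5)=+1; (−1)^{5·5·2}·(-1)^5·(+1)^5 = -1.
v=3: a=3^-2·(≡2), b=3^2·(≡2) mod 3; (2|3)=-1, (2|3)=-1; (−1)^{-2·2·1}·(-1)^2·(-1)^-2 = +1.
v=7: a=7^-2·(≡5), b=7^1·(≡4) mod 7; (5|7)=-1, (4|7)=+1; (−1)^{-2·1·3}·(-1)^1·(+1)^-2 = -1.
v=13: a=13^2·(≡2), b=13^2·(≡5) mod 13; (2|13)=-1, (5|13)=-1; (−1)^{2·2·6}·(-1)^2·(-1)^2 = +1.
v=∞: -85 < 0 and -11305 < 0  ⇒  (a,b)_∞ = -1.
v=17: a=17^1·(≡7), b=17^1·(≡9) mod 17; (7|17)=-1, (9|17)=+1; (−1)^{1·1·8}·(-1)^1·(+1)^1 = -1.
v=19: a=19^2·(≡13), b=19^1·(≡8) mod 19; (13|19)=-1, (8|19)=-1; (−1)^{2·1·9}·(-1)^1·(-1)^2 = -1.
v=2: v_2(a)=-6, v_2(b)=-6; units ≡ 3, 7 (mod 8); ε·ε+αω+βω = 1·1+-6·0+-6·1 ≡ 1  ⇒  (a,b)_2 = -1.
v=11: a=11^-2·(≡9), b=11^-2·(≡9) mod 11; (9|11)=+1, (9|11)=+1; (−1)^{-2·-2·5}·(+1)^-2·(+1)^-2 = +1.
Ram(-85, -11305) = {2, 5, 7, 17, 19, ∞}; no ℚ_2-point on the conic.

[2, 5, 7, 17, 19, inf]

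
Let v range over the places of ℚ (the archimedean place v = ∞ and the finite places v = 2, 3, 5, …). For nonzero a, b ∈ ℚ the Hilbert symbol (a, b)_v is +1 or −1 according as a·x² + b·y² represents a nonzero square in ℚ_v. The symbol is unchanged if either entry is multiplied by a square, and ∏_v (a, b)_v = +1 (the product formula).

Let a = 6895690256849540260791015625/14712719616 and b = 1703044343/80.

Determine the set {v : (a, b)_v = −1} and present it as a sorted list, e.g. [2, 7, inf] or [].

[5, 13]

(a, b) ≡ (1105, 715) mod (ℚ^×)²; places V = {2, 3, 5, 7, 11, 13, 17, 19, 23, 29, ∞}.
(a,b)_29: α=4, u≡17; β=2, v≡15 (mod 29); (17|29)=-1, (15|29)=-1; sign (−1)^0·-1^2·-1^4 = +1.
(a,b)_11: α=2, u≡1; β=1, v≡6 (mod 11); (1|11)=+1, (6|11)=-1; sign (−1)^0·+1^1·-1^2 = +1.
(a,b)_2: α=-8, β=-4; u≡1, v≡3 (mod 8); ε(u)ε(v)=0·1, αω(v)=-8·1, βω(u)=-4·0; sum ≡ 0  ⇒  +1.
(a,b)_17: α=5, u≡10; β=2, v≡2 (mod 17); (10|17)=-1, (2|17)=+1; sign (−1)^0·-1^2·+1^5 = +1.
(a,b)_5: α=11, u≡1; β=-1, v≡3 (mod 5); (1|5)=+1, (3|5)=-1; sign (−1)^0·+1^-1·-1^11 = -1.
(a,b)_13: α=3, u≡6; β=1, v≡3 (mod 13); (6|13)=-1, (3|13)=+1; sign (−1)^0·-1^1·+1^3 = -1.
(a,b)_23: α=2, u≡9; β=0, v≡13 (mod 23); (9|23)=+1, (13|23)=+1; sign (−1)^0·+1^0·+1^2 = +1.
(a,b)_7: α=-2, u≡3; β=2, v≡2 (mod 7); (3|7)=-1, (2|7)=+1; sign (−1)^0·-1^2·+1^-2 = +1.
(a,b)_3: α=-2, u≡1; β=0, v≡1 (mod 3); (1|3)=+1, (1|3)=+1; sign (−1)^0·+1^0·+1^-2 = +1.
(a,b)_∞: sgn(1105)=+, sgn(715)=+, so +1.
(a,b)_19: α=-4, u≡8; β=0, v≡18 (mod 19); (8|19)=-1, (18|19)=-1; sign (−1)^0·-1^0·-1^-4 = +1.
|Ram(1105, 715)| = 2, even; anisotropic at {5, 13}.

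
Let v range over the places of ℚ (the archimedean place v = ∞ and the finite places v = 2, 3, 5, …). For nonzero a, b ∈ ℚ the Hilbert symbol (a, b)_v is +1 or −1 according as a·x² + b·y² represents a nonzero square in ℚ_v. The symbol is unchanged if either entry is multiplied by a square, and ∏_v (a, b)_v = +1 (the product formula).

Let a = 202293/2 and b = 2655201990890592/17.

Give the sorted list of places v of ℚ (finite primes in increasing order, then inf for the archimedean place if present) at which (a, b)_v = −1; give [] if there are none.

Mod squares: a ≡ 266, b ≡ 179894. Check v ∈ {∞, 2, 3, 7, 11, 13, 17, 19, 37}.
v=13: a=13^2·(≡7), b=13^7·(≡7) mod 13; (7|13)=-1, (7|13)=-1; (−1)^{2·7·6}·(-1)^7·(-1)^2 = -1.
v=3: a=3^2·(≡2), b=3^2·(≡2) mod 3; (2|3)=-1, (2|3)=-1; (−1)^{2·2·1}·(-1)^2·(-1)^2 = +1.
v=∞: 266 > 0 and 179894 > 0  ⇒  (a,b)_∞ = +1.
v=17: a=17^0·(≡5), b=17^-1·(≡16) mod 17; (5|17)=-1, (16|17)=+1; (−1)^{0·-1·8}·(-1)^-1·(+1)^0 = -1.
v=11: a=11^0·(≡7), b=11^1·(≡7) mod 11; (7|11)=-1, (7|11)=-1; (−1)^{0·1·5}·(-1)^1·(-1)^0 = -1.
v=7: a=7^1·(≡5), b=7^0·(≡1) mod 7; (5|7)=-1, (1|7)=+1; (−1)^{1·0·3}·(-1)^0·(+1)^1 = +1.
v=2: v_2(a)=-1, v_2(b)=5; units ≡ 5, 3 (mod 8); ε·ε+αω+βω = 0·1+-1·1+5·1 ≡ 0  ⇒  (a,b)_2 = +1.
v=19: a=19^1·(≡13), b=19^2·(≡13) mod 19; (13|19)=-1, (13|19)=-1; (−1)^{1·2·9}·(-1)^2·(-1)^1 = -1.
v=37: a=37^0·(≡7), b=37^1·(≡13) mod 37; (7|37)=+1, (13|37)=-1; (−1)^{0·1·18}·(+1)^1·(-1)^0 = +1.
|Ram(266, 179894)| = 4, even; anisotropic at {11, 13, 17, 19}.

[11, 13, 17, 19]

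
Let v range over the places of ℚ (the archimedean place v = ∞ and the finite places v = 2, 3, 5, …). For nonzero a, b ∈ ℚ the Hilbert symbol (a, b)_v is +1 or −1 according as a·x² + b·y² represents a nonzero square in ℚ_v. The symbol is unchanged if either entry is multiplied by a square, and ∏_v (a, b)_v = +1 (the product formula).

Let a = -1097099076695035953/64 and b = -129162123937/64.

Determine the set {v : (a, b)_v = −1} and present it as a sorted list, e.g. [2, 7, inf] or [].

(a, b) ≡ (-57, -149017) mod (ℚ^×)²; places V = {2, 3, 7, 11, 19, 23, 31, ∞}.
(a,b)_2: α=-6, β=-6; u≡7, v≡7 (mod 8); ε(u)ε(v)=1·1, αω(v)=-6·0, βω(u)=-6·0; sum ≡ 1  ⇒  -1.
(a,b)_11: α=2, u≡4; β=1, v≡4 (mod 11); (4|11)=+1, (4|11)=+1; sign (−1)^0·+1^1·+1^2 = +1.
(a,b)_23: α=2, u≡12; β=1, v≡10 (mod 23); (12|23)=+1, (10|23)=-1; sign (−1)^0·+1^1·-1^2 = +1.
(a,b)_19: α=5, u≡9; β=3, v≡4 (mod 19); (9|19)=+1, (4|19)=+1; sign (−1)^1·+1^3·+1^5 = -1.
(a,b)_3: α=1, u≡2; β=0, v≡2 (mod 3); (2|3)=-1, (2|3)=-1; sign (−1)^0·-1^0·-1^1 = -1.
(a,b)_7: α=4, u≡3; β=4, v≡3 (mod 7); (3|7)=-1, (3|7)=-1; sign (−1)^0·-1^4·-1^4 = +1.
(a,b)_∞: sgn(-57)=−, sgn(-149017)=−, so -1.
(a,b)_31: α=2, u≡10; β=1, v≡30 (mod 31); (10|31)=+1, (30|31)=-1; sign (−1)^0·+1^1·-1^2 = +1.
Ram(-57, -149017) = {2, 3, 19, ∞}; no ℚ_2-point on the conic.

[2, 3, 19, inf]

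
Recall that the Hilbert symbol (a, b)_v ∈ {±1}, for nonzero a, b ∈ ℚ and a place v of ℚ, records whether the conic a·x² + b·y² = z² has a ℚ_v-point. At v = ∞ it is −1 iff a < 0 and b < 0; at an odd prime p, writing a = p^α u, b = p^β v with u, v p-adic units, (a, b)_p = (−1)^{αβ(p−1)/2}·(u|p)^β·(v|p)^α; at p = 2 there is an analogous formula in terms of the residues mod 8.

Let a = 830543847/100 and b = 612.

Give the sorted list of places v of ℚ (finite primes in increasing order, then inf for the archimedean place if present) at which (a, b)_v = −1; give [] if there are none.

Mod squares: a ≡ 987567, b ≡ 17. Check v ∈ {∞, 2, 3, 5, 7, 17, 29, 31, 37, 41}.
v=31: a=31^1·(≡7), b=31^0·(≡23) mod 31; (7|31)=+1, (23|31)=-1; (−1)^{1·0·15}·(+1)^0·(-1)^1 = -1.
v=29: a=29^2·(≡9), b=29^0·(≡3) mod 29; (9|29)=+1, (3|29)=-1; (−1)^{2·0·14}·(+1)^0·(-1)^2 = +1.
v=3: a=3^1·(≡2), b=3^2·(≡2) mod 3; (2|3)=-1, (2|3)=-1; (−1)^{1·2·1}·(-1)^2·(-1)^1 = -1.
v=37: a=37^1·(≡6), b=37^0·(≡20) mod 37; (6|37)=-1, (20|37)=-1; (−1)^{1·0·18}·(-1)^0·(-1)^1 = -1.
v=2: v_2(a)=-2, v_2(b)=2; units ≡ 7, 1 (mod 8); ε·ε+αω+βω = 1·0+-2·0+2·0 ≡ 0  ⇒  (a,b)_2 = +1.
v=41: a=41^1·(≡37), b=41^0·(≡38) mod 41; (37|41)=+1, (38|41)=-1; (−1)^{1·0·20}·(+1)^0·(-1)^1 = -1.
v=5: a=5^-2·(≡3), b=5^0·(≡2) mod 5; (3|5)=-1, (2|5)=-1; (−1)^{-2·0·2}·(-1)^0·(-1)^-2 = +1.
v=∞: 987567 > 0 and 17 > 0  ⇒  (a,b)_∞ = +1.
v=7: a=7^1·(≡5), b=7^0·(≡3) mod 7; (5|7)=-1, (3|7)=-1; (−1)^{1·0·3}·(-1)^0·(-1)^1 = -1.
v=17: a=17^0·(≡5), b=17^1·(≡2) mod 17; (5|17)=-1, (2|17)=+1; (−1)^{0·1·8}·(-1)^1·(+1)^0 = -1.
(987567, 17 / ℚ) ramifies at {3, 7, 17, 31, 37, 41}: a division algebra.

[3, 7, 17, 31, 37, 41]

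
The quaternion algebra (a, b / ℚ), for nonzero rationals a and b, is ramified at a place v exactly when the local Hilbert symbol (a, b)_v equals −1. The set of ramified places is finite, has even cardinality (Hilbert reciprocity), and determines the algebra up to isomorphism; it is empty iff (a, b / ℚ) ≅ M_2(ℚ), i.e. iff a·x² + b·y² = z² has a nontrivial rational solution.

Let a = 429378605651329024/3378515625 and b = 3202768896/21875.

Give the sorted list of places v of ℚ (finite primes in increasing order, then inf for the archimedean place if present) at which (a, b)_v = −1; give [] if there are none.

(a, b) ≡ (34, 210) mod (ℚ^×)²; places V = {2, 3, 5, 7, 17, 19, 31, ∞}.
(a,b)_19: α=6, u≡10; β=4, v≡11 (mod 19); (10|19)=-1, (11|19)=+1; sign (−1)^0·-1^4·+1^6 = +1.
(a,b)_3: α=-2, u≡1; β=1, v≡1 (mod 3); (1|3)=+1, (1|3)=+1; sign (−1)^0·+1^1·+1^-2 = +1.
(a,b)_17: α=1, u≡2; β=0, v≡7 (mod 17); (2|17)=+1, (7|17)=-1; sign (−1)^0·+1^0·-1^1 = -1.
(a,b)_2: α=29, β=13; u≡1, v≡1 (mod 8); ε(u)ε(v)=0·0, αω(v)=29·0, βω(u)=13·0; sum ≡ 0  ⇒  +1.
(a,b)_∞: sgn(34)=+, sgn(210)=+, so +1.
(a,b)_5: α=-8, u≡1; β=-5, v≡3 (mod 5); (1|5)=+1, (3|5)=-1; sign (−1)^0·+1^-5·-1^-8 = +1.
(a,b)_7: α=0, u≡6; β=-1, v≡4 (mod 7); (6|7)=-1, (4|7)=+1; sign (−1)^0·-1^-1·+1^0 = -1.
(a,b)_31: α=-2, u≡6; β=0, v≡15 (mod 31); (6|31)=-1, (15|31)=-1; sign (−1)^0·-1^0·-1^-2 = +1.
Ram(34, 210) = {7, 17}; no ℚ_7-point on the conic.

[7, 17]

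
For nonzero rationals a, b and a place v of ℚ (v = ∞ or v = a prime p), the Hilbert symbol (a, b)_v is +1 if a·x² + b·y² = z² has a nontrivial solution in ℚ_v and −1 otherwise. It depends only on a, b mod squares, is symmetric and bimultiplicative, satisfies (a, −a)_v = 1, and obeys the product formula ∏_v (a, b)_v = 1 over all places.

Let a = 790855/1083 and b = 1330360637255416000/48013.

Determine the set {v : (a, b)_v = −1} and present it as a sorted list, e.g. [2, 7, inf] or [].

Mod squares: a ≡ 4485, b ≡ 15295. Check v ∈ {∞, 2, 3, 5, 7, 13, 17, 19, 23}.
v=3: a=3^-1·(≡1), b=3^0·(≡1) mod 3; (1|3)=+1, (1|3)=+1; (−1)^{-1·0·1}·(+1)^0·(+1)^-1 = +1.
v=19: a=19^-2·(≡6), b=19^-3·(≡4) mod 19; (6|19)=+1, (4|19)=+1; (−1)^{-2·-3·9}·(+1)^-3·(+1)^-2 = +1.
v=7: a=7^0·(≡6), b=7^-1·(≡4) mod 7; (6|7)=-1, (4|7)=+1; (−1)^{0·-1·3}·(-1)^-1·(+1)^0 = -1.
v=13: a=13^1·(≡2), b=13^2·(≡5) mod 13; (2|13)=-1, (5|13)=-1; (−1)^{1·2·6}·(-1)^2·(-1)^1 = -1.
v=23: a=23^3·(≡21), b=23^7·(≡19) mod 23; (21|23)=-1, (19|23)=-1; (−1)^{3·7·11}·(-1)^7·(-1)^3 = -1.
v=17: a=17^0·(≡14), b=17^2·(≡6) mod 17; (14|17)=-1, (6|17)=-1; (−1)^{0·2·8}·(-1)^2·(-1)^0 = +1.
v=2: v_2(a)=0, v_2(b)=6; units ≡ 5, 7 (mod 8); ε·ε+αω+βω = 0·1+0·0+6·1 ≡ 0  ⇒  (a,b)_2 = +1.
v=5: a=5^1·(≡2), b=5^3·(≡1) mod 5; (2|5)=-1, (1|5)=+1; (−1)^{1·3·2}·(-1)^3·(+1)^1 = -1.
v=∞: 4485 > 0 and 15295 > 0  ⇒  (a,b)_∞ = +1.
|Ram(4485, 15295)| = 4, even; anisotropic at {5, 7, 13, 23}.

[5, 7, 13, 23]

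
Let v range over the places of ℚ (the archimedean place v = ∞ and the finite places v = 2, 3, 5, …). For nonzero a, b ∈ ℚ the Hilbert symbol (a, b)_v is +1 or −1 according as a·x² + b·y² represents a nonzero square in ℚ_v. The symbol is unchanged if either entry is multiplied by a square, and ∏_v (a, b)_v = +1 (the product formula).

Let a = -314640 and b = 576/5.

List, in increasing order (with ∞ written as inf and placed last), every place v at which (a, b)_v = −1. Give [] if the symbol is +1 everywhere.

Mod squares: a ≡ -2185, b ≡ 5. Check v ∈ {∞, 2, 3, 5, 19, 23}.
v=2: v_2(a)=4, v_2(b)=6; units ≡ 7, 5 (mod 8); ε·ε+αω+βω = 1·0+4·1+6·0 ≡ 0  ⇒  (a,b)_2 = +1.
v=∞: -2185 < 0 and 5 > 0  ⇒  (a,b)_∞ = +1.
v=19: a=19^1·(≡8), b=19^0·(≡5) mod 19; (8|19)=-1, (5|19)=+1; (−1)^{1·0·9}·(-1)^0·(+1)^1 = +1.
v=5: a=5^1·(≡2), b=5^-1·(≡1) mod 5; (2|5)=-1, (1|5)=+1; (−1)^{1·-1·2}·(-1)^-1·(+1)^1 = -1.
v=3: a=3^2·(≡2), b=3^2·(≡2) mod 3; (2|3)=-1, (2|3)=-1; (−1)^{2·2·1}·(-1)^2·(-1)^2 = +1.
v=23: a=23^1·(≡5), b=23^0·(≡14) mod 23; (5|23)=-1, (14|23)=-1; (−1)^{1·0·11}·(-1)^0·(-1)^1 = -1.
Ram(-2185, 5) = {5, 23}; no ℚ_5-point on the conic.

[5, 23]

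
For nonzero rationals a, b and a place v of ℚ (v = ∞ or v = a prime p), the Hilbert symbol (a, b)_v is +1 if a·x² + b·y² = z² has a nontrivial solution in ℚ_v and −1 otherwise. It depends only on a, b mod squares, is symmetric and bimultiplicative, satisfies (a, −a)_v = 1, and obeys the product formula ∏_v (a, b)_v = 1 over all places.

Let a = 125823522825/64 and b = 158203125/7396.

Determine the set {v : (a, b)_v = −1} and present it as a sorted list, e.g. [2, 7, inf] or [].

Mod squares: a ≡ 57057, b ≡ 5. Check v ∈ {∞, 2, 3, 5, 7, 11, 13, 19, 43}.
v=43: a=43^0·(≡18), b=43^-2·(≡37) mod 43; (18|43)=-1, (37|43)=-1; (−1)^{0·-2·21}·(-1)^-2·(-1)^0 = +1.
v=2: v_2(a)=-6, v_2(b)=-2; units ≡ 1, 5 (mod 8); ε·ε+αω+βω = 0·0+-6·1+-2·0 ≡ 0  ⇒  (a,b)_2 = +1.
v=5: a=5^2·(≡2), b=5^9·(≡1) mod 5; (2|5)=-1, (1|5)=+1; (−1)^{2·9·2}·(-1)^9·(+1)^2 = -1.
v=3: a=3^7·(≡2), b=3^4·(≡2) mod 3; (2|3)=-1, (2|3)=-1; (−1)^{7·4·1}·(-1)^4·(-1)^7 = -1.
v=∞: 57057 > 0 and 5 > 0  ⇒  (a,b)_∞ = +1.
v=19: a=19^1·(≡4), b=19^0·(≡1) mod 19; (4|19)=+1, (1|19)=+1; (−1)^{1·0·9}·(+1)^0·(+1)^1 = +1.
v=11: a=11^3·(≡6), b=11^0·(≡9) mod 11; (6|11)=-1, (9|11)=+1; (−1)^{3·0·5}·(-1)^0·(+1)^3 = +1.
v=13: a=13^1·(≡6), b=13^0·(≡11) mod 13; (6|13)=-1, (11|13)=-1; (−1)^{1·0·6}·(-1)^0·(-1)^1 = -1.
v=7: a=7^1·(≡3), b=7^0·(≡6) mod 7; (3|7)=-1, (6|7)=-1; (−1)^{1·0·3}·(-1)^0·(-1)^1 = -1.
|Ram(57057, 5)| = 4, even; anisotropic at {3, 5, 7, 13}.

[3, 5, 7, 13]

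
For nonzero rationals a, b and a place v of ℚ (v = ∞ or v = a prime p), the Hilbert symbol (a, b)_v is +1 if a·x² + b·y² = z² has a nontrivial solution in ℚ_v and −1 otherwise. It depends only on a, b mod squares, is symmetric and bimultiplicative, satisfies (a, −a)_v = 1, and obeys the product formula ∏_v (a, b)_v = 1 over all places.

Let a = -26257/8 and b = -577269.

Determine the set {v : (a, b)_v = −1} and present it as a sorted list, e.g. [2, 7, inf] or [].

Mod squares: a ≡ -434, b ≡ -1309. Check v ∈ {∞, 2, 3, 7, 11, 17, 31}.
v=7: a=7^1·(≡1), b=7^3·(≡4) mod 7; (1|7)=+1, (4|7)=+1; (−1)^{1·3·3}·(+1)^3·(+1)^1 = -1.
v=3: a=3^0·(≡1), b=3^2·(≡2) mod 3; (1|3)=+1, (2|3)=-1; (−1)^{0·2·1}·(+1)^2·(-1)^0 = +1.
v=2: v_2(a)=-3, v_2(b)=0; units ≡ 7, 3 (mod 8); ε·ε+αω+βω = 1·1+-3·1+0·0 ≡ 0  ⇒  (a,b)_2 = +1.
v=31: a=31^1·(≡22), b=31^0·(≡13) mod 31; (22|31)=-1, (13|31)=-1; (−1)^{1·0·15}·(-1)^0·(-1)^1 = -1.
v=17: a=17^0·(≡1), b=17^1·(≡9) mod 17; (1|17)=+1, (9|17)=+1; (−1)^{0·1·8}·(+1)^1·(+1)^0 = +1.
v=∞: -434 < 0 and -1309 < 0  ⇒  (a,b)_∞ = -1.
v=11: a=11^2·(≡10), b=11^1·(≡2) mod 11; (10|11)=-1, (2|11)=-1; (−1)^{2·1·5}·(-1)^1·(-1)^2 = -1.
|Ram(-434, -1309)| = 4, even; anisotropic at {7, 11, 31, ∞}.

[7, 11, 31, inf]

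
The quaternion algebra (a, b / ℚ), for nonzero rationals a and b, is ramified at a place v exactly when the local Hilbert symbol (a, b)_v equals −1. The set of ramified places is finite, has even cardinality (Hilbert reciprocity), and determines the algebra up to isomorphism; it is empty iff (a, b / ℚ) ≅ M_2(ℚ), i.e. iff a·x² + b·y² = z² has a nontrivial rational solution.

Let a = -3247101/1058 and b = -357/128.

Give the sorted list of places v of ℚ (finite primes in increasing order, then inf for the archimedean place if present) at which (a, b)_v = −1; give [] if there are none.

(a, b) ≡ (-858, -714) mod (ℚ^×)²; places V = {2, 3, 7, 11, 13, 17, 23, 29, ∞}.
(a,b)_3: α=3, u≡2; β=1, v≡2 (mod 3); (2|3)=-1, (2|3)=-1; sign (−1)^1·-1^1·-1^3 = -1.
(a,b)_17: α=0, u≡13; β=1, v≡9 (mod 17); (13|17)=+1, (9|17)=+1; sign (−1)^0·+1^1·+1^0 = +1.
(a,b)_23: α=-2, u≡8; β=0, v≡15 (mod 23); (8|23)=+1, (15|23)=-1; sign (−1)^0·+1^0·-1^-2 = +1.
(a,b)_11: α=1, u≡8; β=0, v≡4 (mod 11); (8|11)=-1, (4|11)=+1; sign (−1)^0·-1^0·+1^1 = +1.
(a,b)_2: α=-1, β=-7; u≡3, v≡3 (mod 8); ε(u)ε(v)=1·1, αω(v)=-1·1, βω(u)=-7·1; sum ≡ 1  ⇒  -1.
(a,b)_7: α=0, u≡3; β=1, v≡6 (mod 7); (3|7)=-1, (6|7)=-1; sign (−1)^0·-1^1·-1^0 = -1.
(a,b)_13: α=1, u≡1; β=0, v≡3 (mod 13); (1|13)=+1, (3|13)=+1; sign (−1)^0·+1^0·+1^1 = +1.
(a,b)_∞: sgn(-858)=−, sgn(-714)=−, so -1.
(a,b)_29: α=2, u≡8; β=0, v≡21 (mod 29); (8|29)=-1, (21|29)=-1; sign (−1)^0·-1^0·-1^2 = +1.
(-858, -714 / ℚ) ramifies at {2, 3, 7, ∞}: a division algebra.

[2, 3, 7, inf]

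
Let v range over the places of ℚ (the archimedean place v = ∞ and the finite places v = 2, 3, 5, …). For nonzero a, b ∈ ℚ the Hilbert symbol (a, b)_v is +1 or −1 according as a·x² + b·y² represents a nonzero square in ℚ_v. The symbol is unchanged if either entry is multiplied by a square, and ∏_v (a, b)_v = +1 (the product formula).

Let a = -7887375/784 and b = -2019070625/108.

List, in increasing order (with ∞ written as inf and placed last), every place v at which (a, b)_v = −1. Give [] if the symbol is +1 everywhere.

[3, 11, 13, inf]

(a, b) ≡ (-3895, -9691539) mod (ℚ^×)²; places V = {2, 3, 5, 7, 11, 13, 19, 29, 41, ∞}.
(a,b)_2: α=-4, β=-2; u≡1, v≡5 (mod 8); ε(u)ε(v)=0·0, αω(v)=-4·1, βω(u)=-2·0; sum ≡ 0  ⇒  +1.
(a,b)_7: α=-2, u≡4; β=0, v≡3 (mod 7); (4|7)=+1, (3|7)=-1; sign (−1)^0·+1^0·-1^-2 = +1.
(a,b)_41: α=1, u≡24; β=1, v≡35 (mod 41); (24|41)=-1, (35|41)=-1; sign (−1)^0·-1^1·-1^1 = +1.
(a,b)_29: α=0, u≡16; β=1, v≡16 (mod 29); (16|29)=+1, (16|29)=+1; sign (−1)^0·+1^1·+1^0 = +1.
(a,b)_∞: sgn(-3895)=−, sgn(-9691539)=−, so -1.
(a,b)_11: α=0, u≡7; β=1, v≡6 (mod 11); (7|11)=-1, (6|11)=-1; sign (−1)^0·-1^1·-1^0 = -1.
(a,b)_13: α=0, u≡6; β=1, v≡5 (mod 13); (6|13)=-1, (5|13)=-1; sign (−1)^0·-1^1·-1^0 = -1.
(a,b)_3: α=4, u≡2; β=-3, v≡1 (mod 3); (2|3)=-1, (1|3)=+1; sign (−1)^0·-1^-3·+1^4 = -1.
(a,b)_19: α=1, u≡5; β=1, v≡14 (mod 19); (5|19)=+1, (14|19)=-1; sign (−1)^1·+1^1·-1^1 = +1.
(a,b)_5: α=3, u≡4; β=4, v≡4 (mod 5); (4|5)=+1, (4|5)=+1; sign (−1)^0·+1^4·+1^3 = +1.
(-3895, -9691539 / ℚ) ramifies at {3, 11, 13, ∞}: a division algebra.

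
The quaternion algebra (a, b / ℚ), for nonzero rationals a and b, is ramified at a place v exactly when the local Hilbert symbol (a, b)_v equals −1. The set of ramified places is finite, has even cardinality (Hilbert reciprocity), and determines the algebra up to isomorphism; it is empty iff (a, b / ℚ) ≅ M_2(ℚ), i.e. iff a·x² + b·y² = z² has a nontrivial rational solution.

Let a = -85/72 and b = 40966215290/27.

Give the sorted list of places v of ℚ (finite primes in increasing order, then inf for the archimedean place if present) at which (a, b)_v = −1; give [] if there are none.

Mod squares: a ≡ -170, b ≡ 30030. Check v ∈ {∞, 2, 3, 5, 7, 11, 13, 17}.
v=∞: -170 < 0 and 30030 > 0  ⇒  (a,b)_∞ = +1.
v=17: a=17^1·(≡3), b=17^4·(≡4) mod 17; (3|17)=-1, (4|17)=+1; (−1)^{1·4·8}·(-1)^4·(+1)^1 = +1.
v=2: v_2(a)=-3, v_2(b)=1; units ≡ 3, 7 (mod 8); ε·ε+αω+βω = 1·1+-3·0+1·1 ≡ 0  ⇒  (a,b)_2 = +1.
v=13: a=13^0·(≡12), b=13^1·(≡10) mod 13; (12|13)=+1, (10|13)=+1; (−1)^{0·1·6}·(+1)^1·(+1)^0 = +1.
v=11: a=11^0·(≡6), b=11^1·(≡6) mod 11; (6|11)=-1, (6|11)=-1; (−1)^{0·1·5}·(-1)^1·(-1)^0 = -1.
v=3: a=3^-2·(≡1), b=3^-3·(≡2) mod 3; (1|3)=+1, (2|3)=-1; (−1)^{-2·-3·1}·(+1)^-3·(-1)^-2 = +1.
v=7: a=7^0·(≡3), b=7^3·(≡6) mod 7; (3|7)=-1, (6|7)=-1; (−1)^{0·3·3}·(-1)^3·(-1)^0 = -1.
v=5: a=5^1·(≡4), b=5^1·(≡4) mod 5; (4|5)=+1, (4|5)=+1; (−1)^{1·1·2}·(+1)^1·(+1)^1 = +1.
Ram(-170, 30030) = {7, 11}; no ℚ_7-point on the conic.

[7, 11]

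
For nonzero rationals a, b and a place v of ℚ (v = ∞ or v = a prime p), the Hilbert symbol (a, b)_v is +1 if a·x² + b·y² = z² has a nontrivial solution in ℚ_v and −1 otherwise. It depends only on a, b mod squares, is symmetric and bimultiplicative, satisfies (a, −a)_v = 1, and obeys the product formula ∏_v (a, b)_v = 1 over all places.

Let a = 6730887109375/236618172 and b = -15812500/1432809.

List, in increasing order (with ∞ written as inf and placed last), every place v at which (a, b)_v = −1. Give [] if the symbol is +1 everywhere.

[7, 13, 23, 31]

(a, b) ≡ (713713, -253) mod (ℚ^×)²; places V = {2, 3, 5, 7, 11, 13, 17, 19, 23, 31, ∞}.
(a,b)_5: α=8, u≡3; β=6, v≡2 (mod 5); (3|5)=-1, (2|5)=-1; sign (−1)^0·-1^6·-1^8 = +1.
(a,b)_23: α=1, u≡1; β=1, v≡16 (mod 23); (1|23)=+1, (16|23)=+1; sign (−1)^1·+1^1·+1^1 = -1.
(a,b)_31: α=1, u≡15; β=0, v≡30 (mod 31); (15|31)=-1, (30|31)=-1; sign (−1)^0·-1^0·-1^1 = -1.
(a,b)_11: α=1, u≡9; β=1, v≡6 (mod 11); (9|11)=+1, (6|11)=-1; sign (−1)^1·+1^1·-1^1 = +1.
(a,b)_17: α=-2, u≡4; β=0, v≡9 (mod 17); (4|17)=+1, (9|17)=+1; sign (−1)^0·+1^0·+1^-2 = +1.
(a,b)_13: α=3, u≡11; β=0, v≡11 (mod 13); (11|13)=-1, (11|13)=-1; sign (−1)^0·-1^0·-1^3 = -1.
(a,b)_7: α=-1, u≡1; β=-2, v≡5 (mod 7); (1|7)=+1, (5|7)=-1; sign (−1)^0·+1^-2·-1^-1 = -1.
(a,b)_2: α=-2, β=2; u≡1, v≡3 (mod 8); ε(u)ε(v)=0·1, αω(v)=-2·1, βω(u)=2·0; sum ≡ 0  ⇒  +1.
(a,b)_3: α=-4, u≡1; β=-4, v≡2 (mod 3); (1|3)=+1, (2|3)=-1; sign (−1)^0·+1^-4·-1^-4 = +1.
(a,b)_∞: sgn(713713)=+, sgn(-253)=−, so +1.
(a,b)_19: α=-2, u≡4; β=-2, v≡8 (mod 19); (4|19)=+1, (8|19)=-1; sign (−1)^0·+1^-2·-1^-2 = +1.
(713713, -253 / ℚ) ramifies at {7, 13, 23, 31}: a division algebra.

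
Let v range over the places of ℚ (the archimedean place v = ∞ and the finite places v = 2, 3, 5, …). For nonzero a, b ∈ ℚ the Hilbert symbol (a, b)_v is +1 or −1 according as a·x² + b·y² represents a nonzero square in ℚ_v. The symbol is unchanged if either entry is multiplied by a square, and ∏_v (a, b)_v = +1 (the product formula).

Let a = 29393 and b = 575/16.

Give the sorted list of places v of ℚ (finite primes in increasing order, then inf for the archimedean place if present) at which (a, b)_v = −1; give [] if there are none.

[17, 23]

Mod squares: a ≡ 29393, b ≡ 23. Check v ∈ {∞, 2, 5, 7, 13, 17, 19, 23}.
v=7: a=7^1·(≡6), b=7^0·(≡4) mod 7; (6|7)=-1, (4|7)=+1; (−1)^{1·0·3}·(-1)^0·(+1)^1 = +1.
v=5: a=5^0·(≡3), b=5^2·(≡3) mod 5; (3|5)=-1, (3|5)=-1; (−1)^{0·2·2}·(-1)^2·(-1)^0 = +1.
v=19: a=19^1·(≡8), b=19^0·(≡11) mod 19; (8|19)=-1, (11|19)=+1; (−1)^{1·0·9}·(-1)^0·(+1)^1 = +1.
v=13: a=13^1·(≡12), b=13^0·(≡1) mod 13; (12|13)=+1, (1|13)=+1; (−1)^{1·0·6}·(+1)^0·(+1)^1 = +1.
v=23: a=23^0·(≡22), b=23^1·(≡3) mod 23; (22|23)=-1, (3|23)=+1; (−1)^{0·1·11}·(-1)^1·(+1)^0 = -1.
v=17: a=17^1·(≡12), b=17^0·(≡3) mod 17; (12|17)=-1, (3|17)=-1; (−1)^{1·0·8}·(-1)^0·(-1)^1 = -1.
v=∞: 29393 > 0 and 23 > 0  ⇒  (a,b)_∞ = +1.
v=2: v_2(a)=0, v_2(b)=-4; units ≡ 1, 7 (mod 8); ε·ε+αω+βω = 0·1+0·0+-4·0 ≡ 0  ⇒  (a,b)_2 = +1.
(29393, 23 / ℚ) ramifies at {17, 23}: a division algebra.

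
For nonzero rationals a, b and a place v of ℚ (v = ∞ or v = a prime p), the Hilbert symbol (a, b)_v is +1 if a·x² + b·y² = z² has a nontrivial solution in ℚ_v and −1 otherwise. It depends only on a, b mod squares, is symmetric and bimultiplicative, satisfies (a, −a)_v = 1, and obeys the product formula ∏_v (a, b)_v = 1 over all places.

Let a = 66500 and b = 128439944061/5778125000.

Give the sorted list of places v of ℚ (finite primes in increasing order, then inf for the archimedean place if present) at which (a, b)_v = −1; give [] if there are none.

Mod squares: a ≡ 665, b ≡ 858. Check v ∈ {∞, 2, 3, 5, 7, 11, 13, 19, 43}.
v=11: a=11^0·(≡5), b=11^7·(≡9) mod 11; (5|11)=+1, (9|11)=+1; (−1)^{0·7·5}·(+1)^7·(+1)^0 = +1.
v=43: a=43^0·(≡22), b=43^-2·(≡15) mod 43; (22|43)=-1, (15|43)=+1; (−1)^{0·-2·21}·(-1)^-2·(+1)^0 = +1.
v=2: v_2(a)=2, v_2(b)=-3; units ≡ 1, 5 (mod 8); ε·ε+αω+βω = 0·0+2·1+-3·0 ≡ 0  ⇒  (a,b)_2 = +1.
v=3: a=3^0·(≡2), b=3^1·(≡1) mod 3; (2|3)=-1, (1|3)=+1; (−1)^{0·1·1}·(-1)^1·(+1)^0 = -1.
v=19: a=19^1·(≡4), b=19^0·(≡8) mod 19; (4|19)=+1, (8|19)=-1; (−1)^{1·0·9}·(+1)^0·(-1)^1 = -1.
v=5: a=5^3·(≡2), b=5^-8·(≡3) mod 5; (2|5)=-1, (3|5)=-1; (−1)^{3·-8·2}·(-1)^-8·(-1)^3 = -1.
v=13: a=13^0·(≡5), b=13^3·(≡10) mod 13; (5|13)=-1, (10|13)=+1; (−1)^{0·3·6}·(-1)^3·(+1)^0 = -1.
v=7: a=7^1·(≡1), b=7^0·(≡4) mod 7; (1|7)=+1, (4|7)=+1; (−1)^{1·0·3}·(+1)^0·(+1)^1 = +1.
v=∞: 665 > 0 and 858 > 0  ⇒  (a,b)_∞ = +1.
|Ram(665, 858)| = 4, even; anisotropic at {3, 5, 13, 19}.

[3, 5, 13, 19]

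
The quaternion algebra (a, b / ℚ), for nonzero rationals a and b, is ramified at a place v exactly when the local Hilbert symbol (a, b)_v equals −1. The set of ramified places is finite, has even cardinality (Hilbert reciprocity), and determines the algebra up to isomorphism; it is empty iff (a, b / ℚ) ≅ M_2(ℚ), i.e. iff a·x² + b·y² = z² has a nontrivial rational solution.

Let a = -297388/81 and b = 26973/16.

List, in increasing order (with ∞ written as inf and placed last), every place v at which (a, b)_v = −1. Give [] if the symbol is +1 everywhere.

(a, b) ≡ (-74347, 37) mod (ℚ^×)²; places V = {2, 3, 7, 13, 19, 37, 43, ∞}.
(a,b)_13: α=1, u≡10; β=0, v≡8 (mod 13); (10|13)=+1, (8|13)=-1; sign (−1)^0·+1^0·-1^1 = -1.
(a,b)_∞: sgn(-74347)=−, sgn(37)=+, so +1.
(a,b)_43: α=1, u≡33; β=0, v≡33 (mod 43); (33|43)=-1, (33|43)=-1; sign (−1)^0·-1^0·-1^1 = -1.
(a,b)_3: α=-4, u≡2; β=6, v≡1 (mod 3); (2|3)=-1, (1|3)=+1; sign (−1)^0·-1^6·+1^-4 = +1.
(a,b)_2: α=2, β=-4; u≡5, v≡5 (mod 8); ε(u)ε(v)=0·0, αω(v)=2·1, βω(u)=-4·1; sum ≡ 0  ⇒  +1.
(a,b)_37: α=0, u≡29; β=1, v≡34 (mod 37); (29|37)=-1, (34|37)=+1; sign (−1)^0·-1^1·+1^0 = -1.
(a,b)_19: α=1, u≡16; β=0, v≡15 (mod 19); (16|19)=+1, (15|19)=-1; sign (−1)^0·+1^0·-1^1 = -1.
(a,b)_7: α=1, u≡5; β=0, v≡1 (mod 7); (5|7)=-1, (1|7)=+1; sign (−1)^0·-1^0·+1^1 = +1.
|Ram(-74347, 37)| = 4, even; anisotropic at {13, 19, 37, 43}.

[13, 19, 37, 43]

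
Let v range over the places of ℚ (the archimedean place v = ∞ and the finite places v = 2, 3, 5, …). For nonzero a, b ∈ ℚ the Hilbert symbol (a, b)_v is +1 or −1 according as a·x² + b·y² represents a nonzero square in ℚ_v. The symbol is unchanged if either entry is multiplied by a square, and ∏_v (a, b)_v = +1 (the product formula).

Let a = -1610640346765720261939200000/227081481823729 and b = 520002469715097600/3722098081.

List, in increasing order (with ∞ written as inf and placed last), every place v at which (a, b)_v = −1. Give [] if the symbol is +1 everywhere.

[2, 23]

(a, b) ≡ (-2530, 14) mod (ℚ^×)²; places V = {2, 3, 5, 7, 11, 13, 19, 23, ∞}.
(a,b)_7: α=0, u≡1; β=1, v≡1 (mod 7); (1|7)=+1, (1|7)=+1; sign (−1)^0·+1^1·+1^0 = +1.
(a,b)_2: α=15, β=11; u≡7, v≡7 (mod 8); ε(u)ε(v)=1·1, αω(v)=15·0, βω(u)=11·0; sum ≡ 1  ⇒  -1.
(a,b)_23: α=9, u≡20; β=6, v≡11 (mod 23); (20|23)=-1, (11|23)=-1; sign (−1)^0·-1^6·-1^9 = -1.
(a,b)_5: α=5, u≡4; β=2, v≡4 (mod 5); (4|5)=+1, (4|5)=+1; sign (−1)^0·+1^2·+1^5 = +1.
(a,b)_3: α=8, u≡2; β=4, v≡2 (mod 3); (2|3)=-1, (2|3)=-1; sign (−1)^0·-1^4·-1^8 = +1.
(a,b)_11: α=3, u≡1; β=2, v≡4 (mod 11); (1|11)=+1, (4|11)=+1; sign (−1)^0·+1^2·+1^3 = +1.
(a,b)_19: α=-6, u≡5; β=-4, v≡18 (mod 19); (5|19)=+1, (18|19)=-1; sign (−1)^0·+1^-4·-1^-6 = +1.
(a,b)_∞: sgn(-2530)=−, sgn(14)=+, so +1.
(a,b)_13: α=-6, u≡7; β=-4, v≡4 (mod 13); (7|13)=-1, (4|13)=+1; sign (−1)^0·-1^-4·+1^-6 = +1.
(-2530, 14 / ℚ) ramifies at {2, 23}: a division algebra.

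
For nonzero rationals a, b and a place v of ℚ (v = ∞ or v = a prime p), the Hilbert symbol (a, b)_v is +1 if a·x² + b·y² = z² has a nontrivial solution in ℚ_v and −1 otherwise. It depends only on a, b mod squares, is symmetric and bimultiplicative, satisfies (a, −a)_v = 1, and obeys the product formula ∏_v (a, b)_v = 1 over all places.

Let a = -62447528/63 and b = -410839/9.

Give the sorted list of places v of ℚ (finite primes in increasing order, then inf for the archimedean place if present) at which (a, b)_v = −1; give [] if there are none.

Mod squares: a ≡ -646646, b ≡ -2431. Check v ∈ {∞, 2, 3, 7, 11, 13, 17, 19}.
v=3: a=3^-2·(≡1), b=3^-2·(≡2) mod 3; (1|3)=+1, (2|3)=-1; (−1)^{-2·-2·1}·(+1)^-2·(-1)^-2 = +1.
v=11: a=11^1·(≡1), b=11^1·(≡2) mod 11; (1|11)=+1, (2|11)=-1; (−1)^{1·1·5}·(+1)^1·(-1)^1 = +1.
v=2: v_2(a)=3, v_2(b)=0; units ≡ 5, 1 (mod 8); ε·ε+αω+βω = 0·0+3·0+0·1 ≡ 0  ⇒  (a,b)_2 = +1.
v=19: a=19^1·(≡10), b=19^0·(≡4) mod 19; (10|19)=-1, (4|19)=+1; (−1)^{1·0·9}·(-1)^0·(+1)^1 = +1.
v=13: a=13^3·(≡3), b=13^3·(≡11) mod 13; (3|13)=+1, (11|13)=-1; (−1)^{3·3·6}·(+1)^3·(-1)^3 = -1.
v=∞: -646646 < 0 and -2431 < 0  ⇒  (a,b)_∞ = -1.
v=7: a=7^-1·(≡2), b=7^0·(≡6) mod 7; (2|7)=+1, (6|7)=-1; (−1)^{-1·0·3}·(+1)^0·(-1)^-1 = -1.
v=17: a=17^1·(≡15), b=17^1·(≡14) mod 17; (15|17)=+1, (14|17)=-1; (−1)^{1·1·8}·(+1)^1·(-1)^1 = -1.
|Ram(-646646, -2431)| = 4, even; anisotropic at {7, 13, 17, ∞}.

[7, 13, 17, inf]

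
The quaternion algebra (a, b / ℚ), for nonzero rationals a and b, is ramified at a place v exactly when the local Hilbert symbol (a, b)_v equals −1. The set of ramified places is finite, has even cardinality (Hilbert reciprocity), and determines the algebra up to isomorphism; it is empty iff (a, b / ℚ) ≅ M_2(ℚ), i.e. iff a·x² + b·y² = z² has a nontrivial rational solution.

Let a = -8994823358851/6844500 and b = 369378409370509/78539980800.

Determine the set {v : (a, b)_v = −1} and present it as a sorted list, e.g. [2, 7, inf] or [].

(a, b) ≡ (-939455, 457653) mod (ℚ^×)²; places V = {2, 3, 5, 7, 11, 13, 17, 19, 29, 31, 37, ∞}.
(a,b)_11: α=3, u≡10; β=2, v≡1 (mod 11); (10|11)=-1, (1|11)=+1; sign (−1)^0·-1^2·+1^3 = +1.
(a,b)_2: α=-2, β=-16; u≡1, v≡5 (mod 8); ε(u)ε(v)=0·0, αω(v)=-2·1, βω(u)=-16·0; sum ≡ 0  ⇒  +1.
(a,b)_13: α=-2, u≡12; β=0, v≡4 (mod 13); (12|13)=+1, (4|13)=+1; sign (−1)^0·+1^0·+1^-2 = +1.
(a,b)_31: α=1, u≡23; β=3, v≡28 (mod 31); (23|31)=-1, (28|31)=+1; sign (−1)^1·-1^3·+1^1 = +1.
(a,b)_37: α=2, u≡3; β=3, v≡16 (mod 37); (3|37)=+1, (16|37)=+1; sign (−1)^0·+1^3·+1^2 = +1.
(a,b)_3: α=-4, u≡1; β=-1, v≡1 (mod 3); (1|3)=+1, (1|3)=+1; sign (−1)^0·+1^-1·+1^-4 = +1.
(a,b)_29: α=1, u≡10; β=-2, v≡28 (mod 29); (10|29)=-1, (28|29)=+1; sign (−1)^0·-1^-2·+1^1 = +1.
(a,b)_5: α=-3, u≡4; β=-2, v≡2 (mod 5); (4|5)=+1, (2|5)=-1; sign (−1)^0·+1^-2·-1^-3 = -1.
(a,b)_19: α=1, u≡8; β=-1, v≡18 (mod 19); (8|19)=-1, (18|19)=-1; sign (−1)^1·-1^-1·-1^1 = -1.
(a,b)_∞: sgn(-939455)=−, sgn(457653)=+, so +1.
(a,b)_17: α=2, u≡4; β=2, v≡13 (mod 17); (4|17)=+1, (13|17)=+1; sign (−1)^0·+1^2·+1^2 = +1.
(a,b)_7: α=0, u≡4; β=1, v≡3 (mod 7); (4|7)=+1, (3|7)=-1; sign (−1)^0·+1^1·-1^0 = +1.
|Ram(-939455, 457653)| = 2, even; anisotropic at {5, 19}.

[5, 19]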